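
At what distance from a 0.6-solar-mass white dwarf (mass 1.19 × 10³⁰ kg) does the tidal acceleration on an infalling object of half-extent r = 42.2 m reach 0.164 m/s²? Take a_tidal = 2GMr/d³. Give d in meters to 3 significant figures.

3.44 × 10⁷ m

2GMr/d³ = a_tidal  ⇒  d = (2GMr / a_tidal)^(1/3)
d = (2 × 6.674×10⁻¹¹ × (1.19 × 10³⁰) × (42.2) / (0.164))^(1/3)
  = 3.44 × 10⁷ m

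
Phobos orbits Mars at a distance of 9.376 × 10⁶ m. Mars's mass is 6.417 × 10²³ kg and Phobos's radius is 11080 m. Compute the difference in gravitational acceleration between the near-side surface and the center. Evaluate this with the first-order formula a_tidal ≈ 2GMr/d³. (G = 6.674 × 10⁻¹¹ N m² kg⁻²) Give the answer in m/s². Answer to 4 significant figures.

Since r ≪ d, expand the inverse-square field across one radius to get the leading 2GMr/d³ term.
Δg = 2GMr/d³
   = 2 × (6.674 × 10⁻¹¹) × (6.417 × 10²³) × (11080) / (9.376 × 10⁶)³
   = 1.151 × 10⁻³ m/s²

1.151 × 10⁻³ m/s²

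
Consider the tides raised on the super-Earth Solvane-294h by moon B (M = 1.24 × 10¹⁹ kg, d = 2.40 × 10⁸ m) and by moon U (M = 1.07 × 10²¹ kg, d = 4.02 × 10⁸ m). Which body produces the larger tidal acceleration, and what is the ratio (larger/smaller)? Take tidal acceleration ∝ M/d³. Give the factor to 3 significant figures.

Moon U, by a factor of ≈ 18.4

Compare M/d³ for the two perturbers:
Moon B: (1.24 × 10¹⁹) / (2.40 × 10⁸)³ = 8.970 × 10⁻⁷
Moon U: (1.07 × 10²¹) / (4.02 × 10⁸)³ = 1.647 × 10⁻⁵
Ratio (larger/smaller) = 18.4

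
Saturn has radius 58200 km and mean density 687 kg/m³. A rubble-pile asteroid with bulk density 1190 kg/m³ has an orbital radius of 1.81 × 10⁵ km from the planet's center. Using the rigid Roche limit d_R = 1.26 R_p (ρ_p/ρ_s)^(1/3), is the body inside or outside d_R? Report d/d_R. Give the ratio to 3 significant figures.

outside; d/d_R ≈ 2.96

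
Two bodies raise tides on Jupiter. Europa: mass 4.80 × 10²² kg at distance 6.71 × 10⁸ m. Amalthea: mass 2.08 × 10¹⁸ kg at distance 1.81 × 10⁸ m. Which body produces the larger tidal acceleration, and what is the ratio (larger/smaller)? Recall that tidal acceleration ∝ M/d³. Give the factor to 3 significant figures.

Europa, by a factor of ≈ 453

Compare M/d³ for the two perturbers:
Europa: (4.80 × 10²²) / (6.71 × 10⁸)³ = 1.589 × 10⁻⁴
Amalthea: (2.08 × 10¹⁸) / (1.81 × 10⁸)³ = 3.508 × 10⁻⁷
Ratio (larger/smaller) = 453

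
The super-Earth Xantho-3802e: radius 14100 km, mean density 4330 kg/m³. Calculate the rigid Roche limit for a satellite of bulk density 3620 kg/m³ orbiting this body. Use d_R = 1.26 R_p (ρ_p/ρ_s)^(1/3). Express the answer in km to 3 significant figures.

18900 km

d_R = 1.26 × 14100 km × (4330/3620)^(1/3)
    = 18900 km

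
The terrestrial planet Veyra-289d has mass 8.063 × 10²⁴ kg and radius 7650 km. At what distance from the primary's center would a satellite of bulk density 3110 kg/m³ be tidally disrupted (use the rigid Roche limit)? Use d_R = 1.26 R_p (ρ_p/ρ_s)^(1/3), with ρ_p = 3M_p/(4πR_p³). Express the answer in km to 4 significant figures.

10740 km

ρ_p = 3M_p/(4πR_p³) = 3 × (8.063 × 10²⁴) / (4π × (7.650 × 10⁶ m)³) = 4300 kg/m³
d_R = 1.26 × 7650 km × (4300/3110)^(1/3)
    = 10740 km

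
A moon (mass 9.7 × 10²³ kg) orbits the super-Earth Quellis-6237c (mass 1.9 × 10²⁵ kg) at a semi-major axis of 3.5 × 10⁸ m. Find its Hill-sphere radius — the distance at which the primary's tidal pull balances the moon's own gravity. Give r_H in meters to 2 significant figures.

9.0 × 10⁷ m

r_H ≈ a (m/3M)^(1/3)
    = (3.5 × 10⁸) × (9.7 × 10²³ / (3 × 1.9 × 10²⁵))^(1/3)
    = 9.0 × 10⁷ m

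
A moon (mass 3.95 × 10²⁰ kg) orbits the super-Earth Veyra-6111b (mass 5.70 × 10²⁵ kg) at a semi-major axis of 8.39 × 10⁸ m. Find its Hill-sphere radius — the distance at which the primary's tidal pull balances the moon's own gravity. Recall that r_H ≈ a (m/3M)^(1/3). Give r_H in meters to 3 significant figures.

r_H ≈ a (m/3M)^(1/3)
    = (8.39 × 10⁸) × (3.95 × 10²⁰ / (3 × 5.70 × 10²⁵))^(1/3)
    = 1.11 × 10⁷ m

1.11 × 10⁷ m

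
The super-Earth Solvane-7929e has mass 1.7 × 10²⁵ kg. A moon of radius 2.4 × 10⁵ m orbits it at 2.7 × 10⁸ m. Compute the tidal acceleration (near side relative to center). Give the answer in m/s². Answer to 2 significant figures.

2.8 × 10⁻⁵ m/s²

a_tidal = 2GMr/d³
        = 2 × (6.674 × 10⁻¹¹) × (1.7 × 10²⁵) × (2.4 × 10⁵) / (2.7 × 10⁸)³
        = 2.8 × 10⁻⁵ m/s²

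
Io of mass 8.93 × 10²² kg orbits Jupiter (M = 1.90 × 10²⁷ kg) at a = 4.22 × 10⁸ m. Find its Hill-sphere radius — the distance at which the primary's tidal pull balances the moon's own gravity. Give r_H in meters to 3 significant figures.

1.06 × 10⁷ m

r_H ≈ a (m/3M)^(1/3)
    = (4.22 × 10⁸) × (8.93 × 10²² / (3 × 1.90 × 10²⁷))^(1/3)
    = 1.06 × 10⁷ m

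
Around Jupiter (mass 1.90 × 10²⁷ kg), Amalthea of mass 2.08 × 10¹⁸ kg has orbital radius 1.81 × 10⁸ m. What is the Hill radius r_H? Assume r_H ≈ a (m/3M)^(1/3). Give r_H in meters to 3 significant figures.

1.29 × 10⁵ m

r_H ≈ a (m/3M)^(1/3)
    = (1.81 × 10⁸) × (2.08 × 10¹⁸ / (3 × 1.90 × 10²⁷))^(1/3)
    = 1.29 × 10⁵ m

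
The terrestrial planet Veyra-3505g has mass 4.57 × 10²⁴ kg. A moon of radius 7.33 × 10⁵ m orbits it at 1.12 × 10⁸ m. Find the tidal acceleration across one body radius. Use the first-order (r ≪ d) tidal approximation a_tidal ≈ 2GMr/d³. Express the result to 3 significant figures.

3.18 × 10⁻⁴ m/s²

Δg = 2GMr/d³
   = 2 × (6.674 × 10⁻¹¹) × (4.57 × 10²⁴) × (7.33 × 10⁵) / (1.12 × 10⁸)³
   = 3.18 × 10⁻⁴ m/s²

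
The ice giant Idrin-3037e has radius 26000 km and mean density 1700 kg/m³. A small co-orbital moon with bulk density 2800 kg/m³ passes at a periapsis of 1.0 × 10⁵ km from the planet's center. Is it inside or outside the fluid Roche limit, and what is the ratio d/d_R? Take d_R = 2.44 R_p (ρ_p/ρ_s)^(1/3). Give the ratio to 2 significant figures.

outside; d/d_R ≈ 1.9

d_R = 2.44 × (26000 km) × (1700/2800)^(1/3) = 53720 km
d/d_R = (1.0 × 10⁵) / (53720) = 1.9
Since d/d_R > 1, the body is outside the Roche limit.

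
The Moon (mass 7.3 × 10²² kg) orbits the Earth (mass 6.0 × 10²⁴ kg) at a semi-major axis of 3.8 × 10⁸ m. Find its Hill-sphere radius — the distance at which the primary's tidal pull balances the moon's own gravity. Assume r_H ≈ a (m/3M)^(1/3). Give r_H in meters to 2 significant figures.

r_H ≈ a (m/3M)^(1/3)
    = (3.8 × 10⁸) × (7.3 × 10²² / (3 × 6.0 × 10²⁴))^(1/3)
    = 6.1 × 10⁷ m

6.1 × 10⁷ m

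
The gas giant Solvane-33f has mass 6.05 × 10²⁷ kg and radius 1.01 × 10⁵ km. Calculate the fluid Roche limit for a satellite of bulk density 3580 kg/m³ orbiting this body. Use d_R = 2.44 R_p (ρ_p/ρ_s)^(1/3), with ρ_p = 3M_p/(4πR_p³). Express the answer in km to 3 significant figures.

ρ_p = 3M_p/(4πR_p³) = 3 × (6.05 × 10²⁷) / (4π × (1.01 × 10⁸ m)³) = 1400 kg/m³
d_R = 2.44 × 1.01 × 10⁵ km × (1400/3580)^(1/3)
    = 1.80 × 10⁵ km

1.80 × 10⁵ km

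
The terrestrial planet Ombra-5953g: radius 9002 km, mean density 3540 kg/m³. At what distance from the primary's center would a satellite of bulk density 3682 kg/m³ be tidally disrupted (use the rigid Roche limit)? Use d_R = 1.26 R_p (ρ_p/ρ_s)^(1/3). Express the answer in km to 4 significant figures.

11190 km

d_R = 1.26 × 9002 km × (3540/3682)^(1/3)
    = 11190 km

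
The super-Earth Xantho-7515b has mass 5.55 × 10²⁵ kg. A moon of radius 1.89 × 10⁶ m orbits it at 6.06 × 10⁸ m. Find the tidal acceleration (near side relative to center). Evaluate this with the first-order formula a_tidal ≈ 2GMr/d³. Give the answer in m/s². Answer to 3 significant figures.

6.29 × 10⁻⁵ m/s²

Δg = 2GMr/d³
   = 2 × (6.674 × 10⁻¹¹) × (5.55 × 10²⁵) × (1.89 × 10⁶) / (6.06 × 10⁸)³
   = 6.29 × 10⁻⁵ m/s²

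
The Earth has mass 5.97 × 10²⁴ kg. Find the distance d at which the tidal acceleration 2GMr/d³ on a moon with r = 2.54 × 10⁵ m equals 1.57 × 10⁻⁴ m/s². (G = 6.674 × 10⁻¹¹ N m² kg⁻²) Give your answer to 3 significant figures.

2GMr/d³ = a_tidal  ⇒  d = (2GMr / a_tidal)^(1/3)
d = (2 × 6.674×10⁻¹¹ × (5.97 × 10²⁴) × (2.54 × 10⁵) / (1.57 × 10⁻⁴))^(1/3)
  = 1.09 × 10⁸ m

1.09 × 10⁸ m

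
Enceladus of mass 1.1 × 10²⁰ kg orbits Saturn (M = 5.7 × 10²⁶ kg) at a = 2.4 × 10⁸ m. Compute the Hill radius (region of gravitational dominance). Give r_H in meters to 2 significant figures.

r_H ≈ a (m/3M)^(1/3)
    = (2.4 × 10⁸) × (1.1 × 10²⁰ / (3 × 5.7 × 10²⁶))^(1/3)
    = 9.6 × 10⁵ m

9.6 × 10⁵ m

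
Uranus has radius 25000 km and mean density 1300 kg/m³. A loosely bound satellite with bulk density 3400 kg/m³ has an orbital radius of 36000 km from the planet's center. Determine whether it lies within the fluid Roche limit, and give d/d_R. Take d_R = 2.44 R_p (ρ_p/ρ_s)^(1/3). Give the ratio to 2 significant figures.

inside; d/d_R ≈ 0.81

d_R = 2.44 × (25000 km) × (1300/3400)^(1/3) = 44270 km
d/d_R = (36000) / (44270) = 0.81
Since d/d_R < 1, the body is inside the Roche limit.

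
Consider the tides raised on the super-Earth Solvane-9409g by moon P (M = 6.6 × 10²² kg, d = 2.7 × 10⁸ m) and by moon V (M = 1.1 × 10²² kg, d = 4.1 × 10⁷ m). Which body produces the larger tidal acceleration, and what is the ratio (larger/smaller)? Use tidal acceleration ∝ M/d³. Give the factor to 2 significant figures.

Moon V, by a factor of ≈ 48

Tidal acceleration ∝ M/d³, so compare M/d³ for each.
Moon P: (6.6 × 10²²) / (2.7 × 10⁸)³ = 3.353 × 10⁻³
Moon V: (1.1 × 10²²) / (4.1 × 10⁷)³ = 1.596 × 10⁻¹
Ratio (larger/smaller) = 48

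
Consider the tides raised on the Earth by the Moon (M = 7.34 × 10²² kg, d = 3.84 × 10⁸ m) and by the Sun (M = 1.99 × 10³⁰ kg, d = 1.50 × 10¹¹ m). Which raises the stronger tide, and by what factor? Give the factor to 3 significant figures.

Tidal stretch scales as M/d³; compute that for each body.
The Moon: (7.34 × 10²²) / (3.84 × 10⁸)³ = 1.296 × 10⁻³
The Sun: (1.99 × 10³⁰) / (1.50 × 10¹¹)³ = 5.896 × 10⁻⁴
Ratio (larger/smaller) = 2.20

The Moon, by a factor of ≈ 2.20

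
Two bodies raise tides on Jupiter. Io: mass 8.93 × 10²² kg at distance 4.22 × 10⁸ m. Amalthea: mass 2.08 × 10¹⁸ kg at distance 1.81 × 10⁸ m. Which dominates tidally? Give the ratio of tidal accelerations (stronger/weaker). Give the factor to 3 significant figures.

Io, by a factor of ≈ 3390

Compare M/d³ for the two perturbers:
Io: (8.93 × 10²²) / (4.22 × 10⁸)³ = 1.188 × 10⁻³
Amalthea: (2.08 × 10¹⁸) / (1.81 × 10⁸)³ = 3.508 × 10⁻⁷
Ratio (larger/smaller) = 3390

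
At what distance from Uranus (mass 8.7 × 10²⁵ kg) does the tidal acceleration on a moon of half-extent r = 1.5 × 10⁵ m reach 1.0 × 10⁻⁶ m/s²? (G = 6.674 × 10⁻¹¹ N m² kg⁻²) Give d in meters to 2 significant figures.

2GMr/d³ = a_tidal  ⇒  d = (2GMr / a_tidal)^(1/3)
d = (2 × 6.674×10⁻¹¹ × (8.7 × 10²⁵) × (1.5 × 10⁵) / (1.0 × 10⁻⁶))^(1/3)
  = 1.2 × 10⁹ m

1.2 × 10⁹ m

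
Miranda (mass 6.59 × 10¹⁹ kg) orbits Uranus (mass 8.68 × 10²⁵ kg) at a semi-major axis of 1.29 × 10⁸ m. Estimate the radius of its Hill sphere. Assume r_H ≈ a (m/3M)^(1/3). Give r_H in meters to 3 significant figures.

r_H ≈ a (m/3M)^(1/3)
    = (1.29 × 10⁸) × (6.59 × 10¹⁹ / (3 × 8.68 × 10²⁵))^(1/3)
    = 8.16 × 10⁵ m

8.16 × 10⁵ m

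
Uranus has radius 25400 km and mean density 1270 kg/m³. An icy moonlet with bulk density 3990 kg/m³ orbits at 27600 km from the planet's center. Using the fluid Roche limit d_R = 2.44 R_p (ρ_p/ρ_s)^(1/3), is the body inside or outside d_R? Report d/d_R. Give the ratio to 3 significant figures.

inside; d/d_R ≈ 0.652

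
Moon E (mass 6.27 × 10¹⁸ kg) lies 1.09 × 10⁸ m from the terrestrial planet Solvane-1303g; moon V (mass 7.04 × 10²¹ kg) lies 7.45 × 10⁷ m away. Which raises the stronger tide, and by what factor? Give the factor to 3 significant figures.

Compare M/d³ for the two perturbers:
Moon E: (6.27 × 10¹⁸) / (1.09 × 10⁸)³ = 4.842 × 10⁻⁶
Moon V: (7.04 × 10²¹) / (7.45 × 10⁷)³ = 1.703 × 10⁻²
Ratio (larger/smaller) = 3520

Moon V, by a factor of ≈ 3520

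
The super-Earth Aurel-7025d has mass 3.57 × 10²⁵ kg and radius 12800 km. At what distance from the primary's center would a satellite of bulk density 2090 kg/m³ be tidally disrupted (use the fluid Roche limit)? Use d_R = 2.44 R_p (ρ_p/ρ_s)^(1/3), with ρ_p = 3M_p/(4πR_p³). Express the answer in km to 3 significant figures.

39000 km

ρ_p = 3M_p/(4πR_p³) = 3 × (3.57 × 10²⁵) / (4π × (1.28 × 10⁷ m)³) = 4060 kg/m³
d_R = 2.44 × 12800 km × (4060/2090)^(1/3)
    = 39000 km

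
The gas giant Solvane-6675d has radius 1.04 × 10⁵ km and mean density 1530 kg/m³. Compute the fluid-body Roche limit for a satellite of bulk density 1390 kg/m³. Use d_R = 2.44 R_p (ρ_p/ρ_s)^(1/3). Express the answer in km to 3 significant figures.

2.62 × 10⁵ km

d_R = 2.44 × 1.04 × 10⁵ km × (1530/1390)^(1/3)
    = 2.62 × 10⁵ km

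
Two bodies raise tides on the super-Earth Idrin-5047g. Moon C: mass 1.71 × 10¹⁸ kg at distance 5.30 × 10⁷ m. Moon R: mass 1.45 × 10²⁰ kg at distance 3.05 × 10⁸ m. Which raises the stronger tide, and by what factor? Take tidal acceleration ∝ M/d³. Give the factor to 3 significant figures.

Moon C, by a factor of ≈ 2.25

Compare M/d³ for the two perturbers:
Moon C: (1.71 × 10¹⁸) / (5.30 × 10⁷)³ = 1.149 × 10⁻⁵
Moon R: (1.45 × 10²⁰) / (3.05 × 10⁸)³ = 5.111 × 10⁻⁶
Ratio (larger/smaller) = 2.25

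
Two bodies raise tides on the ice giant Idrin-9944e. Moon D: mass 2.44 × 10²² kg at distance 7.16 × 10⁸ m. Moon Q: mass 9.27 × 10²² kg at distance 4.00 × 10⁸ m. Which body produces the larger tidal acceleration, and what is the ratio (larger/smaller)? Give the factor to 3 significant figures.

Tidal acceleration ∝ M/d³, so compare M/d³ for each.
Moon D: (2.44 × 10²²) / (7.16 × 10⁸)³ = 6.647 × 10⁻⁵
Moon Q: (9.27 × 10²²) / (4.00 × 10⁸)³ = 1.448 × 10⁻³
Ratio (larger/smaller) = 21.8

Moon Q, by a factor of ≈ 21.8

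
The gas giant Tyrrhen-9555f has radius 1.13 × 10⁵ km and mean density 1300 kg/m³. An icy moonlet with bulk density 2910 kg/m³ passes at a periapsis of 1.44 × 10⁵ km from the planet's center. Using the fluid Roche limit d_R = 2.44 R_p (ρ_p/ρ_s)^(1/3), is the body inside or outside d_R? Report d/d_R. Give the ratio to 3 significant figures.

d_R = 2.44 × (1.13 × 10⁵ km) × (1300/2910)^(1/3) = 2.108 × 10⁵ km
d/d_R = (1.44 × 10⁵) / (2.108 × 10⁵) = 0.683
Since d/d_R < 1, the body is inside the Roche limit.

inside; d/d_R ≈ 0.683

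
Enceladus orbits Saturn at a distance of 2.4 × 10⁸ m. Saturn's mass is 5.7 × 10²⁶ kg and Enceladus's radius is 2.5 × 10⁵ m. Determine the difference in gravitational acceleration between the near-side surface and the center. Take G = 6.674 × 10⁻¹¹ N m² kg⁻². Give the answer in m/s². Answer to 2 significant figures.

1.4 × 10⁻³ m/s²

Δg = 2GMr/d³
   = 2 × (6.674 × 10⁻¹¹) × (5.7 × 10²⁶) × (2.5 × 10⁵) / (2.4 × 10⁸)³
   = 1.4 × 10⁻³ m/s²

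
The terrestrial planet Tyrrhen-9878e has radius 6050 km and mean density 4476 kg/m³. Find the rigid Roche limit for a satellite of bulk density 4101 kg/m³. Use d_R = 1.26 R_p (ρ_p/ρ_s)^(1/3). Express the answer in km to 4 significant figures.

d_R = 1.26 × 6050 km × (4476/4101)^(1/3)
    = 7849 km

7849 km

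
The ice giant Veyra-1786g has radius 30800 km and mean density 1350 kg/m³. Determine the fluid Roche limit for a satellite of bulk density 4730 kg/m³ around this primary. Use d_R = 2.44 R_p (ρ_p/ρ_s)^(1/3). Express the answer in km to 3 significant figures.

49500 km

d_R = 2.44 × 30800 km × (1350/4730)^(1/3)
    = 49500 km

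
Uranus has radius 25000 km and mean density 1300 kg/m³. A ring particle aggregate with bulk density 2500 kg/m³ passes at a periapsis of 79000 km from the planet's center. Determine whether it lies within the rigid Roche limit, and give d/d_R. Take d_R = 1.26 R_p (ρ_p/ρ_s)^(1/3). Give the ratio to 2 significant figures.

outside; d/d_R ≈ 3.1

d_R = 1.26 × (25000 km) × (1300/2500)^(1/3) = 25330 km
d/d_R = (79000) / (25330) = 3.1
Since d/d_R > 1, the body is outside the Roche limit.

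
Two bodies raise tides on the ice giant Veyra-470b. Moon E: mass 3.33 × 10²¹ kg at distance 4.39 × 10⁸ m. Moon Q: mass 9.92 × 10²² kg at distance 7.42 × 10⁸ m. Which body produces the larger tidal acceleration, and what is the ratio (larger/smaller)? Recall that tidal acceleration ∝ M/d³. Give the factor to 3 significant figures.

Moon Q, by a factor of ≈ 6.17

Compare M/d³ for the two perturbers:
Moon E: (3.33 × 10²¹) / (4.39 × 10⁸)³ = 3.936 × 10⁻⁵
Moon Q: (9.92 × 10²²) / (7.42 × 10⁸)³ = 2.428 × 10⁻⁴
Ratio (larger/smaller) = 6.17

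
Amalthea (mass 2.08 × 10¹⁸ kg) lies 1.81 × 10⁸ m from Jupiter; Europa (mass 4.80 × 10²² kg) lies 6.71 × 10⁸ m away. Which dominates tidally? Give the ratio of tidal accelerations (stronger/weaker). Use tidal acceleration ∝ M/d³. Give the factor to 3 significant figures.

Tidal acceleration ∝ M/d³, so compare M/d³ for each.
Amalthea: (2.08 × 10¹⁸) / (1.81 × 10⁸)³ = 3.508 × 10⁻⁷
Europa: (4.80 × 10²²) / (6.71 × 10⁸)³ = 1.589 × 10⁻⁴
Ratio (larger/smaller) = 453

Europa, by a factor of ≈ 453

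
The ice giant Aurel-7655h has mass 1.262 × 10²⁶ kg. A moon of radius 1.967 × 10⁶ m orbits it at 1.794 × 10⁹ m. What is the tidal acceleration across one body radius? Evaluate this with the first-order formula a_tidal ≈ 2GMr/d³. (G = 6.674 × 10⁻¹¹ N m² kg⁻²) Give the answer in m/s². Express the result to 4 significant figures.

Δa = 2GMr/d³
   = 2 × (6.674 × 10⁻¹¹) × (1.262 × 10²⁶) × (1.967 × 10⁶) / (1.794 × 10⁹)³
   = 5.739 × 10⁻⁶ m/s²

5.739 × 10⁻⁶ m/s²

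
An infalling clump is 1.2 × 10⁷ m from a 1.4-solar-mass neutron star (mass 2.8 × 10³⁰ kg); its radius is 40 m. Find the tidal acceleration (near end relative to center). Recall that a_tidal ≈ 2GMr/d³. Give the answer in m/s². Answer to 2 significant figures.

The tidal stretch is the gradient of GM/d² times the body's extent r, hence the 1/d³ dependence.
Δg = 2GMr/d³
   = 2 × (6.674 × 10⁻¹¹) × (2.8 × 10³⁰) × (40) / (1.2 × 10⁷)³
   = 8.7 m/s²

8.7 m/s²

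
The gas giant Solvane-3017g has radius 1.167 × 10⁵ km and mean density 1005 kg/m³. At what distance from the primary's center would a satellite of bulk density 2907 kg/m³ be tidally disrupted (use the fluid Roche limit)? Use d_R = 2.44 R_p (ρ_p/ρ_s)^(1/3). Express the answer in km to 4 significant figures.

1.998 × 10⁵ km

d_R = 2.44 × 1.167 × 10⁵ km × (1005/2907)^(1/3)
    = 1.998 × 10⁵ km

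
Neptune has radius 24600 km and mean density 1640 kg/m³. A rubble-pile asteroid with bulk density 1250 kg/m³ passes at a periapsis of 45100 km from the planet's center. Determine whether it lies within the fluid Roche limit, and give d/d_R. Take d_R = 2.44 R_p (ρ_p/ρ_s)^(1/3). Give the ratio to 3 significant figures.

inside; d/d_R ≈ 0.686

d_R = 2.44 × (24600 km) × (1640/1250)^(1/3) = 65710 km
d/d_R = (45100) / (65710) = 0.686
Since d/d_R < 1, the body is inside the Roche limit.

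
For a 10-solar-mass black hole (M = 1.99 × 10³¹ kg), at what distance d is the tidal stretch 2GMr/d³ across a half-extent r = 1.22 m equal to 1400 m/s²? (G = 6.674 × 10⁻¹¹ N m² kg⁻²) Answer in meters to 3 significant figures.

1.32 × 10⁶ m

2GMr/d³ = a_tidal  ⇒  d = (2GMr / a_tidal)^(1/3)
d = (2 × 6.674×10⁻¹¹ × (1.99 × 10³¹) × (1.22) / (1400))^(1/3)
  = 1.32 × 10⁶ m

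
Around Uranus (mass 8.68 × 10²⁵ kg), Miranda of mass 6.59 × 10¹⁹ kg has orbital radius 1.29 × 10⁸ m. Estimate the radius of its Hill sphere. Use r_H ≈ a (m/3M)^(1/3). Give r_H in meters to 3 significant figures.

8.16 × 10⁵ m

r_H ≈ a (m/3M)^(1/3)
    = (1.29 × 10⁸) × (6.59 × 10¹⁹ / (3 × 8.68 × 10²⁵))^(1/3)
    = 8.16 × 10⁵ m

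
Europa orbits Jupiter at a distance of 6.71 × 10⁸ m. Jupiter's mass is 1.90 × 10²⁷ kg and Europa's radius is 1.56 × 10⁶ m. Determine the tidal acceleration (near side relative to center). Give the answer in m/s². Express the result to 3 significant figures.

Δa = 2GMr/d³
   = 2 × (6.674 × 10⁻¹¹) × (1.90 × 10²⁷) × (1.56 × 10⁶) / (6.71 × 10⁸)³
   = 1.31 × 10⁻³ m/s²

1.31 × 10⁻³ m/s²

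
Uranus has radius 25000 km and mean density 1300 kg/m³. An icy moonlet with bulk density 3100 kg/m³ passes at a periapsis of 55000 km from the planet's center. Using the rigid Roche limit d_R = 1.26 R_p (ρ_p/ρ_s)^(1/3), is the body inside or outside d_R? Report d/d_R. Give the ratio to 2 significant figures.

outside; d/d_R ≈ 2.3

d_R = 1.26 × (25000 km) × (1300/3100)^(1/3) = 23580 km
d/d_R = (55000) / (23580) = 2.3
Since d/d_R > 1, the body is outside the Roche limit.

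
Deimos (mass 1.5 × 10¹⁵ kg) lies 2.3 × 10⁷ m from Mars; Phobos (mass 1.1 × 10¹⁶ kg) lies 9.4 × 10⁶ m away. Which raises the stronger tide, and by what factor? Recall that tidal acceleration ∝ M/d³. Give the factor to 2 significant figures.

Tidal stretch scales as M/d³; compute that for each body.
Deimos: (1.5 × 10¹⁵) / (2.3 × 10⁷)³ = 1.233 × 10⁻⁷
Phobos: (1.1 × 10¹⁶) / (9.4 × 10⁶)³ = 1.324 × 10⁻⁵
Ratio (larger/smaller) = 110

Phobos, by a factor of ≈ 110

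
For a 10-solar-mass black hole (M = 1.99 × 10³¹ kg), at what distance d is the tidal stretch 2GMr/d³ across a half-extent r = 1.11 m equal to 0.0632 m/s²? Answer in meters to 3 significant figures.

3.60 × 10⁷ m

2GMr/d³ = a_tidal  ⇒  d = (2GMr / a_tidal)^(1/3)
d = (2 × 6.674×10⁻¹¹ × (1.99 × 10³¹) × (1.11) / (0.0632))^(1/3)
  = 3.60 × 10⁷ m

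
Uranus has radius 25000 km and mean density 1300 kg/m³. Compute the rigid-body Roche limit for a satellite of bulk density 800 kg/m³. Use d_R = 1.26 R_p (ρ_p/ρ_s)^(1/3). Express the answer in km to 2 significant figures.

37000 km

d_R = 1.26 × 25000 km × (1300/800)^(1/3)
    = 37000 km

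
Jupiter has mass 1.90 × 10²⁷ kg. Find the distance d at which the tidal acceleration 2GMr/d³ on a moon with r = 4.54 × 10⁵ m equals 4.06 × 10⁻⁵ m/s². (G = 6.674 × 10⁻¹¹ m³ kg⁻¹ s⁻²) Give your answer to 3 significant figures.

2GMr/d³ = a_tidal  ⇒  d = (2GMr / a_tidal)^(1/3)
d = (2 × 6.674×10⁻¹¹ × (1.90 × 10²⁷) × (4.54 × 10⁵) / (4.06 × 10⁻⁵))^(1/3)
  = 1.42 × 10⁹ m

1.42 × 10⁹ m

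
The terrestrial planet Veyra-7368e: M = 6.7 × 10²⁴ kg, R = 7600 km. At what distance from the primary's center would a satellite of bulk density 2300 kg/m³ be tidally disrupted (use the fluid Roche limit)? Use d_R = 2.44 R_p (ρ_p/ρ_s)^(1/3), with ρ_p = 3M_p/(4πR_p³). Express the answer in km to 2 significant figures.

ρ_p = 3M_p/(4πR_p³) = 3 × (6.7 × 10²⁴) / (4π × (7.6 × 10⁶ m)³) = 3600 kg/m³
d_R = 2.44 × 7600 km × (3600/2300)^(1/3)
    = 22000 km

22000 km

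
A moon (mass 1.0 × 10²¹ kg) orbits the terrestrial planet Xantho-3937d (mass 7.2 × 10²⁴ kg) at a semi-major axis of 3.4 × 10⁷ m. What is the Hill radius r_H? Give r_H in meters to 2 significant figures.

r_H ≈ a (m/3M)^(1/3)
    = (3.4 × 10⁷) × (1.0 × 10²¹ / (3 × 7.2 × 10²⁴))^(1/3)
    = 1.2 × 10⁶ m

1.2 × 10⁶ m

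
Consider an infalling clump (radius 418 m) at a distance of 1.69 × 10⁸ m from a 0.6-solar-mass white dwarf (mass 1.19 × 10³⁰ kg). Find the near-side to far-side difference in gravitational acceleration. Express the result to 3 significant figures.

2.75 × 10⁻² m/s²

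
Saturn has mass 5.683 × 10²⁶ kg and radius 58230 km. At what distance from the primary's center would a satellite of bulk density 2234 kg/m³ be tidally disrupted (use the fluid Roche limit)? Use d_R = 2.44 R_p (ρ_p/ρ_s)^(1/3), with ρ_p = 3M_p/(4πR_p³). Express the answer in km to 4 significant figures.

95910 km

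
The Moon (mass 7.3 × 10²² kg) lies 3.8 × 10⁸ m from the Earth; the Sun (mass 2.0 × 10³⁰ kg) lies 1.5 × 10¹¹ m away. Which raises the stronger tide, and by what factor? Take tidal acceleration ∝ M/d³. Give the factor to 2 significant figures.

The Moon, by a factor of ≈ 2.2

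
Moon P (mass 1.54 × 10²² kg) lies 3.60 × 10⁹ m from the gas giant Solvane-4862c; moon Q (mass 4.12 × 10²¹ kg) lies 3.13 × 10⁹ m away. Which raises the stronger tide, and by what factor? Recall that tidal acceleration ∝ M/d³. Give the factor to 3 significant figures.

Compare M/d³ for the two perturbers:
Moon P: (1.54 × 10²²) / (3.60 × 10⁹)³ = 3.301 × 10⁻⁷
Moon Q: (4.12 × 10²¹) / (3.13 × 10⁹)³ = 1.344 × 10⁻⁷
Ratio (larger/smaller) = 2.46

Moon P, by a factor of ≈ 2.46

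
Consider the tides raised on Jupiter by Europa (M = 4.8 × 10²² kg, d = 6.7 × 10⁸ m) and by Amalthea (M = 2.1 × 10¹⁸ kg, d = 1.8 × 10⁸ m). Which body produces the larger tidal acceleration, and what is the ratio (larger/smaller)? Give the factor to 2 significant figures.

Europa, by a factor of ≈ 440

Compare M/d³ for the two perturbers:
Europa: (4.8 × 10²²) / (6.7 × 10⁸)³ = 1.596 × 10⁻⁴
Amalthea: (2.1 × 10¹⁸) / (1.8 × 10⁸)³ = 3.601 × 10⁻⁷
Ratio (larger/smaller) = 440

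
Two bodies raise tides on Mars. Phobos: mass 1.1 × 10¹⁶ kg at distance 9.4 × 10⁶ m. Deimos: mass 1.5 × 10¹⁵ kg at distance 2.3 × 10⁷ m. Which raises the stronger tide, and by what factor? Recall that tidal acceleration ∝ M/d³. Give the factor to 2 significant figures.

Compare M/d³ for the two perturbers:
Phobos: (1.1 × 10¹⁶) / (9.4 × 10⁶)³ = 1.324 × 10⁻⁵
Deimos: (1.5 × 10¹⁵) / (2.3 × 10⁷)³ = 1.233 × 10⁻⁷
Ratio (larger/smaller) = 110

Phobos, by a factor of ≈ 110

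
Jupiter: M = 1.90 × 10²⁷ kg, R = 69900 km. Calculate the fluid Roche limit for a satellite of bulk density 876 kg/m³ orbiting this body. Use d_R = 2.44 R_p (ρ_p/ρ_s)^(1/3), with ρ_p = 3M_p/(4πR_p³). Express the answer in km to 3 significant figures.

ρ_p = 3M_p/(4πR_p³) = 3 × (1.90 × 10²⁷) / (4π × (6.99 × 10⁷ m)³) = 1330 kg/m³
d_R = 2.44 × 69900 km × (1330/876)^(1/3)
    = 1.96 × 10⁵ km

1.96 × 10⁵ km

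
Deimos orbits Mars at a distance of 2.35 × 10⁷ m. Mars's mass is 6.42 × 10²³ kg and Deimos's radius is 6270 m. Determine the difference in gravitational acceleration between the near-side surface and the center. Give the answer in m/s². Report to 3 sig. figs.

4.14 × 10⁻⁵ m/s²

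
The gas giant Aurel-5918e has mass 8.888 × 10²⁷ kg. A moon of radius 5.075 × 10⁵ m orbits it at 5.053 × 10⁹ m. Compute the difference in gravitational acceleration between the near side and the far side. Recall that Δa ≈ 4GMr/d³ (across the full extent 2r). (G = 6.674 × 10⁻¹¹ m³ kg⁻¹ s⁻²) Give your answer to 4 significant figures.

9.333 × 10⁻⁶ m/s²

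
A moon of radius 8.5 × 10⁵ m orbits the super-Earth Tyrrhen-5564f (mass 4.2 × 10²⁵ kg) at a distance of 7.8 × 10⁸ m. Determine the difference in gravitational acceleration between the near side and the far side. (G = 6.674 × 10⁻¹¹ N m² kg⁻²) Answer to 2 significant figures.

Differencing GM/(d−r)² and GM/(d+r)² to first order in r/d gives 4GMr/d³.
Δg = 4GMr/d³
   = 4 × (6.674 × 10⁻¹¹) × (4.2 × 10²⁵) × (8.5 × 10⁵) / (7.8 × 10⁸)³
   = 2.0 × 10⁻⁵ m/s²

2.0 × 10⁻⁵ m/s²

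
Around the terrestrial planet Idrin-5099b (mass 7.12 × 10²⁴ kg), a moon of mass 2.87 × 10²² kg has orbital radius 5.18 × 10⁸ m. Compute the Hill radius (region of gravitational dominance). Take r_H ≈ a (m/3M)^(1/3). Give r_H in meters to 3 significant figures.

5.72 × 10⁷ m

r_H ≈ a (m/3M)^(1/3)
    = (5.18 × 10⁸) × (2.87 × 10²² / (3 × 7.12 × 10²⁴))^(1/3)
    = 5.72 × 10⁷ m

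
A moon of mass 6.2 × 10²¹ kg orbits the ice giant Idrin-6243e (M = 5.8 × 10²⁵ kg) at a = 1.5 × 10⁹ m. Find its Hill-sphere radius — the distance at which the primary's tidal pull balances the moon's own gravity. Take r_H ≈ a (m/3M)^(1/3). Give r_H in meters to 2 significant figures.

4.9 × 10⁷ m

r_H ≈ a (m/3M)^(1/3)
    = (1.5 × 10⁹) × (6.2 × 10²¹ / (3 × 5.8 × 10²⁵))^(1/3)
    = 4.9 × 10⁷ m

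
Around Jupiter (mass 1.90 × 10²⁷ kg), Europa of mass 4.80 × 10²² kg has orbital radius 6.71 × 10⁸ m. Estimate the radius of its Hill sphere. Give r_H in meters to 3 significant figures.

r_H ≈ a (m/3M)^(1/3)
    = (6.71 × 10⁸) × (4.80 × 10²² / (3 × 1.90 × 10²⁷))^(1/3)
    = 1.37 × 10⁷ m

1.37 × 10⁷ m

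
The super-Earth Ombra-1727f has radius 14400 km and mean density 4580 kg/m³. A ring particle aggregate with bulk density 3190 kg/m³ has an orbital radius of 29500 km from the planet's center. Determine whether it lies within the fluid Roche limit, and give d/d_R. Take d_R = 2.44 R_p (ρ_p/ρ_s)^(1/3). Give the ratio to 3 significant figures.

d_R = 2.44 × (14400 km) × (4580/3190)^(1/3) = 39640 km
d/d_R = (29500) / (39640) = 0.744
Since d/d_R < 1, the body is inside the Roche limit.

inside; d/d_R ≈ 0.744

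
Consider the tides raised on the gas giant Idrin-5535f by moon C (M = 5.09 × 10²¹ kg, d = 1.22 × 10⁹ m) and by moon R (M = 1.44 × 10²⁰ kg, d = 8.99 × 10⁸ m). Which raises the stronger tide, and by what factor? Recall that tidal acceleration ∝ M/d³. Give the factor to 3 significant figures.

Moon C, by a factor of ≈ 14.1

Tidal stretch scales as M/d³; compute that for each body.
Moon C: (5.09 × 10²¹) / (1.22 × 10⁹)³ = 2.803 × 10⁻⁶
Moon R: (1.44 × 10²⁰) / (8.99 × 10⁸)³ = 1.982 × 10⁻⁷
Ratio (larger/smaller) = 14.1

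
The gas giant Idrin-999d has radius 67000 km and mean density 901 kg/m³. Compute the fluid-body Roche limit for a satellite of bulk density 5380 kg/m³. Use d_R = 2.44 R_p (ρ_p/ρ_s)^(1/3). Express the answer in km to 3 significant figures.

d_R = 2.44 × 67000 km × (901/5380)^(1/3)
    = 90100 km

90100 km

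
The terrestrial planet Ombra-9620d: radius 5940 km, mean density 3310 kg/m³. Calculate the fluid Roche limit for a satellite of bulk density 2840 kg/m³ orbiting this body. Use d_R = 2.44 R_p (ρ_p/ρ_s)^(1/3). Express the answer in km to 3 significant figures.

15300 km

d_R = 2.44 × 5940 km × (3310/2840)^(1/3)
    = 15300 km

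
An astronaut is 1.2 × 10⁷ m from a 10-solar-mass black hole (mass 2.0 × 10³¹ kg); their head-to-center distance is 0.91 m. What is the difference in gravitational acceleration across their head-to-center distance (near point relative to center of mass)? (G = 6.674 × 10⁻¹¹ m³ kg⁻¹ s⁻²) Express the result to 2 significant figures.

1.4 m/s²

Δa = 2GMr/d³
   = 2 × (6.674 × 10⁻¹¹) × (2.0 × 10³¹) × (0.91) / (1.2 × 10⁷)³
   = 1.4 m/s²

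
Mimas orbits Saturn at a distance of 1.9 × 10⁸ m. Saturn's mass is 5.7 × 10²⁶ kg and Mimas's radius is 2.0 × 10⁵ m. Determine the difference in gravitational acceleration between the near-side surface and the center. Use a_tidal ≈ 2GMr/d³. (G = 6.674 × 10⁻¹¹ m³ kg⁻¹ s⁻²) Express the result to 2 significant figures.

Δg = 2GMr/d³
   = 2 × (6.674 × 10⁻¹¹) × (5.7 × 10²⁶) × (2.0 × 10⁵) / (1.9 × 10⁸)³
   = 2.2 × 10⁻³ m/s²

2.2 × 10⁻³ m/s²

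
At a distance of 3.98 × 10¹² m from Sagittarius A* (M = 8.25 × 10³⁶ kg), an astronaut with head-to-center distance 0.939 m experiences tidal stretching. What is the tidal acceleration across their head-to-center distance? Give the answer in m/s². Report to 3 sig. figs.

Δg = 2GMr/d³
   = 2 × (6.674 × 10⁻¹¹) × (8.25 × 10³⁶) × (0.939) / (3.98 × 10¹²)³
   = 1.64 × 10⁻¹¹ m/s²

1.64 × 10⁻¹¹ m/s²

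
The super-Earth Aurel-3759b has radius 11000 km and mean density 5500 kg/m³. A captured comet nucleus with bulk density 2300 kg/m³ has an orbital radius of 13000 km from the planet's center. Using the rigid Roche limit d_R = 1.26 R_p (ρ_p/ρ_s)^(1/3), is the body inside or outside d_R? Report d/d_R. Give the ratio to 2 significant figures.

inside; d/d_R ≈ 0.70

d_R = 1.26 × (11000 km) × (5500/2300)^(1/3) = 18530 km
d/d_R = (13000) / (18530) = 0.70
Since d/d_R < 1, the body is inside the Roche limit.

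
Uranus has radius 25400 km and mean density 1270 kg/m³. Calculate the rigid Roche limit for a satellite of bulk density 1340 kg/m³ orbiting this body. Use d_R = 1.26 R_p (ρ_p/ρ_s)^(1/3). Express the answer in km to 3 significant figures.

31400 km

d_R = 1.26 × 25400 km × (1270/1340)^(1/3)
    = 31400 km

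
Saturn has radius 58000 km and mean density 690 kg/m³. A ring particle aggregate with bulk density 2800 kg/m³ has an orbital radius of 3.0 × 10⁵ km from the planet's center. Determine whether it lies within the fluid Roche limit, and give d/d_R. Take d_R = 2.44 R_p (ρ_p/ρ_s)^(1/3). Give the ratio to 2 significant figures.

d_R = 2.44 × (58000 km) × (690/2800)^(1/3) = 88730 km
d/d_R = (3.0 × 10⁵) / (88730) = 3.4
Since d/d_R > 1, the body is outside the Roche limit.

outside; d/d_R ≈ 3.4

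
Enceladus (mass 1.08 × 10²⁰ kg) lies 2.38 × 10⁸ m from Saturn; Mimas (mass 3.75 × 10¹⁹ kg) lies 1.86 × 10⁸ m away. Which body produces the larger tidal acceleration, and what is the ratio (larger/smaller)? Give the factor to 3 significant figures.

Tidal acceleration ∝ M/d³, so compare M/d³ for each.
Enceladus: (1.08 × 10²⁰) / (2.38 × 10⁸)³ = 8.011 × 10⁻⁶
Mimas: (3.75 × 10¹⁹) / (1.86 × 10⁸)³ = 5.828 × 10⁻⁶
Ratio (larger/smaller) = 1.37

Enceladus, by a factor of ≈ 1.37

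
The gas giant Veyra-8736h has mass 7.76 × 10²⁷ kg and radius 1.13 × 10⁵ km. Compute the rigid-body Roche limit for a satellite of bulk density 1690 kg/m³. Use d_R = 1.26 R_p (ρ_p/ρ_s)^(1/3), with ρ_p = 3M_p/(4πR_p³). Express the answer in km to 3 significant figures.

ρ_p = 3M_p/(4πR_p³) = 3 × (7.76 × 10²⁷) / (4π × (1.13 × 10⁸ m)³) = 1280 kg/m³
d_R = 1.26 × 1.13 × 10⁵ km × (1280/1690)^(1/3)
    = 1.30 × 10⁵ km

1.30 × 10⁵ km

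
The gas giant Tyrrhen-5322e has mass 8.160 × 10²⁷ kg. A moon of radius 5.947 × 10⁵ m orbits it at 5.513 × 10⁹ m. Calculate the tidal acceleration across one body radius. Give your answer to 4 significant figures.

3.866 × 10⁻⁶ m/s²

Since r ≪ d, expand the inverse-square field across one radius to get the leading 2GMr/d³ term.
Δg = 2GMr/d³
   = 2 × (6.674 × 10⁻¹¹) × (8.160 × 10²⁷) × (5.947 × 10⁵) / (5.513 × 10⁹)³
   = 3.866 × 10⁻⁶ m/s²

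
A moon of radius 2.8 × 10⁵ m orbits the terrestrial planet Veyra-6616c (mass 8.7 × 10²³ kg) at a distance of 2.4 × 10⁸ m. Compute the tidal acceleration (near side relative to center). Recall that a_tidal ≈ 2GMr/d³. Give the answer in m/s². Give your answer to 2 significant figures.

Differencing GM/(d−r)² and GM/d² to first order in r/d gives 2GMr/d³.
Δg = 2GMr/d³
   = 2 × (6.674 × 10⁻¹¹) × (8.7 × 10²³) × (2.8 × 10⁵) / (2.4 × 10⁸)³
   = 2.4 × 10⁻⁶ m/s²

2.4 × 10⁻⁶ m/s²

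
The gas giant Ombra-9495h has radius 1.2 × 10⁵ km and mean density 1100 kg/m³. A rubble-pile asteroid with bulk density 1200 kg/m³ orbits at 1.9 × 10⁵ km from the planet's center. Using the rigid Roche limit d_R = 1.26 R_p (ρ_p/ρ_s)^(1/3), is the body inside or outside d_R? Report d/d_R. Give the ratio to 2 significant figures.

outside; d/d_R ≈ 1.3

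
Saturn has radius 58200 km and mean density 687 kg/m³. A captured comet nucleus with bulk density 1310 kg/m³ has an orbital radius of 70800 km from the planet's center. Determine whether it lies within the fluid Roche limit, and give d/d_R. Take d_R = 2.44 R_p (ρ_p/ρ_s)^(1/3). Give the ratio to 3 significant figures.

inside; d/d_R ≈ 0.618

d_R = 2.44 × (58200 km) × (687/1310)^(1/3) = 1.145 × 10⁵ km
d/d_R = (70800) / (1.145 × 10⁵) = 0.618
Since d/d_R < 1, the body is inside the Roche limit.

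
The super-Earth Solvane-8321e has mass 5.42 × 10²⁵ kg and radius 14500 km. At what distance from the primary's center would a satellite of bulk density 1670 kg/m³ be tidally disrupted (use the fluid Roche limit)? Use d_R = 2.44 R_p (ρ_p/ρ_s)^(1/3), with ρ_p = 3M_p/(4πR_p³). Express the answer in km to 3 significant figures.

ρ_p = 3M_p/(4πR_p³) = 3 × (5.42 × 10²⁵) / (4π × (1.45 × 10⁷ m)³) = 4240 kg/m³
d_R = 2.44 × 14500 km × (4240/1670)^(1/3)
    = 48300 km

48300 km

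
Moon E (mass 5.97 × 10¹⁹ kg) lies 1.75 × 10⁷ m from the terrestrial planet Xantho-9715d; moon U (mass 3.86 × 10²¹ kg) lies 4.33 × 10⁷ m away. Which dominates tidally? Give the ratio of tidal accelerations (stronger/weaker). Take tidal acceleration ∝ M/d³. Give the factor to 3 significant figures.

Moon U, by a factor of ≈ 4.27

The tide-raising term goes as M/d³ (the gradient of a 1/d² field).
Moon E: (5.97 × 10¹⁹) / (1.75 × 10⁷)³ = 1.114 × 10⁻²
Moon U: (3.86 × 10²¹) / (4.33 × 10⁷)³ = 4.755 × 10⁻²
Ratio (larger/smaller) = 4.27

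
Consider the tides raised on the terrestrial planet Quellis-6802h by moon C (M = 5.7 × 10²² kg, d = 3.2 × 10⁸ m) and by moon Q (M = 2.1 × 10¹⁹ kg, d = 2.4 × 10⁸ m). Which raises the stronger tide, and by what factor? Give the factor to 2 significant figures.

Moon C, by a factor of ≈ 1100

Tidal stretch scales as M/d³; compute that for each body.
Moon C: (5.7 × 10²²) / (3.2 × 10⁸)³ = 1.740 × 10⁻³
Moon Q: (2.1 × 10¹⁹) / (2.4 × 10⁸)³ = 1.519 × 10⁻⁶
Ratio (larger/smaller) = 1100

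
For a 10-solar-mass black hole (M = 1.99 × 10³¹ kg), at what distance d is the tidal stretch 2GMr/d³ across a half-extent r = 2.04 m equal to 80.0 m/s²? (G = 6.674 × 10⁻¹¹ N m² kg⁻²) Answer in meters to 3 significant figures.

4.08 × 10⁶ m

2GMr/d³ = a_tidal  ⇒  d = (2GMr / a_tidal)^(1/3)
d = (2 × 6.674×10⁻¹¹ × (1.99 × 10³¹) × (2.04) / (80.0))^(1/3)
  = 4.08 × 10⁶ m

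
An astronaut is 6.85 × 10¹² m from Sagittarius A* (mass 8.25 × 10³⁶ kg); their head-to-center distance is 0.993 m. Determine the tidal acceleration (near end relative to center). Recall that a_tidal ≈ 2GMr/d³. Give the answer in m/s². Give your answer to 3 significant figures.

3.40 × 10⁻¹² m/s²

Since r ≪ d, expand the inverse-square field across one radius to get the leading 2GMr/d³ term.
Δa = 2GMr/d³
   = 2 × (6.674 × 10⁻¹¹) × (8.25 × 10³⁶) × (0.993) / (6.85 × 10¹²)³
   = 3.40 × 10⁻¹² m/s²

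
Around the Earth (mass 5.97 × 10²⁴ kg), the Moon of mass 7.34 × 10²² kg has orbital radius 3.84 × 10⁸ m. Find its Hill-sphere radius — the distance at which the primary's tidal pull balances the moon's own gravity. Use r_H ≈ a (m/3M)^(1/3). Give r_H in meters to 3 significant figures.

6.15 × 10⁷ m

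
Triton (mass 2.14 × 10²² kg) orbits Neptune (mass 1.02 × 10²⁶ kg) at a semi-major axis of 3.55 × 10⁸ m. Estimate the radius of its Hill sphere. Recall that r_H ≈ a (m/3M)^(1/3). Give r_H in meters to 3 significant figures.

1.46 × 10⁷ m

r_H ≈ a (m/3M)^(1/3)
    = (3.55 × 10⁸) × (2.14 × 10²² / (3 × 1.02 × 10²⁶))^(1/3)
    = 1.46 × 10⁷ m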